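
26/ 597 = 0.04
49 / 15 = 3.27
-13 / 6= -2.17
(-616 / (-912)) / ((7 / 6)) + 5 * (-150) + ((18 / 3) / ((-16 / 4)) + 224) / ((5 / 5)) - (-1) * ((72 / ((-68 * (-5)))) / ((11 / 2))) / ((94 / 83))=-879853963 / 1669910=-526.89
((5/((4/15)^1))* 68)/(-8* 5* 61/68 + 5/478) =-690710/19433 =-35.54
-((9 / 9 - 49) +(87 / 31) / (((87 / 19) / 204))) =-2388 / 31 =-77.03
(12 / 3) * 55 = 220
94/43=2.19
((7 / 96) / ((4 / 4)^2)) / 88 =7 / 8448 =0.00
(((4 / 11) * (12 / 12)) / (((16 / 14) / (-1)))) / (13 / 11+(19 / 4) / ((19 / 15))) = -2 / 31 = -0.06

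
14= 14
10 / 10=1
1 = 1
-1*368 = -368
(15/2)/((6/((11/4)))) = 3.44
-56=-56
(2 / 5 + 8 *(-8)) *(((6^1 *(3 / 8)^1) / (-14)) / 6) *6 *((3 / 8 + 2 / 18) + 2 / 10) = 39273 / 5600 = 7.01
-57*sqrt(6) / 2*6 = -171*sqrt(6) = -418.86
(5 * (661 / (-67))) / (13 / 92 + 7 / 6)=-912180 / 24187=-37.71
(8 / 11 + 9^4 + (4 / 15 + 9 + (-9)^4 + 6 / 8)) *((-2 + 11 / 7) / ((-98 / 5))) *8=8667611 / 3773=2297.27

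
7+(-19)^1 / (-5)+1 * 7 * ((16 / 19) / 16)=1061 / 95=11.17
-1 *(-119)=119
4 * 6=24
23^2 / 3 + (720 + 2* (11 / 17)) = 45779 / 51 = 897.63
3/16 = 0.19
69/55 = 1.25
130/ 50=13/ 5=2.60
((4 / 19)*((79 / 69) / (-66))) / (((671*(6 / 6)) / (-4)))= 632 / 29029473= 0.00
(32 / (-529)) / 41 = -32 / 21689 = -0.00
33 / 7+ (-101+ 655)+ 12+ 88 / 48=24047 / 42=572.55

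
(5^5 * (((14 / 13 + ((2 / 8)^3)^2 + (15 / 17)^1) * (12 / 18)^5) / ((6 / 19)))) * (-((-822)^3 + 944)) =2437300360508628125 / 1718496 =1418275259592.47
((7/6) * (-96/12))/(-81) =0.12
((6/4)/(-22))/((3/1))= -1/44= -0.02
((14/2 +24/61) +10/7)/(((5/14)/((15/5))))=22602/305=74.10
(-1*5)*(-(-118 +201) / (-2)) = -415 / 2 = -207.50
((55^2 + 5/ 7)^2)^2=201235141337760000/ 2401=83813053451795.09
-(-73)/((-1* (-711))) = 73/711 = 0.10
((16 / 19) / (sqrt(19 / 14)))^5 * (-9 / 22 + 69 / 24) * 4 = 22299017216 * sqrt(266) / 186819193451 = 1.95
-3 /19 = -0.16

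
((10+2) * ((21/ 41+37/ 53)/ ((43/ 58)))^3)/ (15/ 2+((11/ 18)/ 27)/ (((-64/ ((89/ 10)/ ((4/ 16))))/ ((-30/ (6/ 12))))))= 55199796129059328000/ 8728261176782889781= 6.32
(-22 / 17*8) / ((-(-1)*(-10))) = 88 / 85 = 1.04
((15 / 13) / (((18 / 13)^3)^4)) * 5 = 0.12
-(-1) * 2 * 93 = 186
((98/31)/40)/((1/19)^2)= 17689/620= 28.53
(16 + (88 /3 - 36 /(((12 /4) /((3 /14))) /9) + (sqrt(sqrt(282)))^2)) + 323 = sqrt(282) + 7249 /21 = 361.98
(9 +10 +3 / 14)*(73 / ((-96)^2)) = 19637 / 129024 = 0.15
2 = 2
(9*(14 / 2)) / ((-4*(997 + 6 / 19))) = -171 / 10828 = -0.02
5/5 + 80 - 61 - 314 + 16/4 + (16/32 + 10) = -559/2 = -279.50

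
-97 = -97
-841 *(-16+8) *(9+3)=80736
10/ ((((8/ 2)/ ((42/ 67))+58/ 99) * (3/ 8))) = 4620/ 1207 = 3.83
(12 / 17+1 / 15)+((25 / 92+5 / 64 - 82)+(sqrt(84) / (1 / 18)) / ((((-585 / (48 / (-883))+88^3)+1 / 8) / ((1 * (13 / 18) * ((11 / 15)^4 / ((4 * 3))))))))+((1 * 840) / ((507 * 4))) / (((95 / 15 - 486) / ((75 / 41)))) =-302702503263341 / 3742651124160+1522664 * sqrt(21) / 1682127860625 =-80.88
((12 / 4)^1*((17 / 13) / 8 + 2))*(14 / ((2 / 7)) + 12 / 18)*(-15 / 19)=-502875 / 1976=-254.49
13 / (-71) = -13 / 71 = -0.18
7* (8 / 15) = 56 / 15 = 3.73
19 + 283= 302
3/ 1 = 3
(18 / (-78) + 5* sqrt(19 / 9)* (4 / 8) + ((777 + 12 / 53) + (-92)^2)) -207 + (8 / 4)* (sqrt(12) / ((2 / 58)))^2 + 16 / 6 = 5* sqrt(19) / 6 + 60399109 / 2067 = 29224.29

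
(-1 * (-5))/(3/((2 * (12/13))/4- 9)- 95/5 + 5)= -185/531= -0.35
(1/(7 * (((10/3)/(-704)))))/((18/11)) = -1936/105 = -18.44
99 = 99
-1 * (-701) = 701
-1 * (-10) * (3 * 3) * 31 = 2790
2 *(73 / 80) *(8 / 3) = 73 / 15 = 4.87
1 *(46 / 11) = 46 / 11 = 4.18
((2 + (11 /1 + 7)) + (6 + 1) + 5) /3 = 32 /3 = 10.67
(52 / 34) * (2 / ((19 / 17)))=52 / 19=2.74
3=3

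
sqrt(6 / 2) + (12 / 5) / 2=6 / 5 + sqrt(3)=2.93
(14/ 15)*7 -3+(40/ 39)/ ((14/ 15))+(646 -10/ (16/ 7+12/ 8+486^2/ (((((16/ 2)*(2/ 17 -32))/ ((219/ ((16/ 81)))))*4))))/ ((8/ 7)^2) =543615799113526159/ 1088917211010720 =499.23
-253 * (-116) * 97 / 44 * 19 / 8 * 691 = 849433171 / 8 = 106179146.38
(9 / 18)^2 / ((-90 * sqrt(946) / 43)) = -sqrt(946) / 7920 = -0.00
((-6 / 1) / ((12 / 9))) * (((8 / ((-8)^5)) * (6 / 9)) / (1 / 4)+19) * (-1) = 87549 / 1024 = 85.50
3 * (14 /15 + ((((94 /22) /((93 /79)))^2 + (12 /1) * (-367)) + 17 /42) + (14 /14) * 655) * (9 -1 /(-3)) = -547155069514 /5232645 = -104565.68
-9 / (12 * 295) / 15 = -0.00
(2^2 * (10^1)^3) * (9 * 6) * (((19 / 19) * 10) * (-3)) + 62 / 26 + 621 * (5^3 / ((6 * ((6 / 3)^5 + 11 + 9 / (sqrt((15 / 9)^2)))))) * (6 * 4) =-10182944999 / 1573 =-6473582.33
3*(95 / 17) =285 / 17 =16.76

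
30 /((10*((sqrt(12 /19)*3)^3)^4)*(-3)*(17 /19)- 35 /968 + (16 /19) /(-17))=-147095533369840 /4439313076089062091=-0.00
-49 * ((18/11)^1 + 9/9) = -1421/11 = -129.18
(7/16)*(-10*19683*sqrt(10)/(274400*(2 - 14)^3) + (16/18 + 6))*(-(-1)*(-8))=-217/9 - 729*sqrt(10)/501760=-24.12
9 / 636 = 3 / 212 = 0.01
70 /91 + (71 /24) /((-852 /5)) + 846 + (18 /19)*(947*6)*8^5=12547626834733 /71136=176389266.12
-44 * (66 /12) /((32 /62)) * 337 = -1264087 /8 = -158010.88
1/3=0.33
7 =7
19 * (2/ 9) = 38/ 9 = 4.22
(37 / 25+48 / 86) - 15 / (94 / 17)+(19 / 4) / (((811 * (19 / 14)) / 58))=-34773531 / 81951550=-0.42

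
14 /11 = 1.27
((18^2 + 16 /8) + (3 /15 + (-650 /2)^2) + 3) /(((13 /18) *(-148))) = -4767939 /4810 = -991.26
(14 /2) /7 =1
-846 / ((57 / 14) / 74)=-292152 / 19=-15376.42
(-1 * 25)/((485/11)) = -55/97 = -0.57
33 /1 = 33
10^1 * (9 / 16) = 45 / 8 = 5.62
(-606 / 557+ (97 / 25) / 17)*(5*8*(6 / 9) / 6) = -1628168 / 426105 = -3.82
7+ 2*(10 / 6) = 31 / 3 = 10.33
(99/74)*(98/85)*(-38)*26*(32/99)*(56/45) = -86754304/141525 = -613.00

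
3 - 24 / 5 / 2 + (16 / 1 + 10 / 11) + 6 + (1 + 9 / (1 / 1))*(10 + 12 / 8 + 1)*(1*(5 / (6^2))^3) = 61185583 / 2566080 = 23.84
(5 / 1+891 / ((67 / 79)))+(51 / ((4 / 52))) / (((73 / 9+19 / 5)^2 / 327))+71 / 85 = 63114753661 / 24420160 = 2584.53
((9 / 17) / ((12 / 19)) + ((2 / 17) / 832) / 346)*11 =22561979 / 2446912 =9.22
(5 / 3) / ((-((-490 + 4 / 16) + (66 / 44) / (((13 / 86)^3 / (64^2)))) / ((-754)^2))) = -0.53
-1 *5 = -5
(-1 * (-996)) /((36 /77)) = 6391 /3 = 2130.33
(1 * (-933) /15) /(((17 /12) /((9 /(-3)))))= 11196 /85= 131.72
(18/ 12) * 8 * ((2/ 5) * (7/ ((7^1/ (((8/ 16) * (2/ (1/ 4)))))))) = 96/ 5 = 19.20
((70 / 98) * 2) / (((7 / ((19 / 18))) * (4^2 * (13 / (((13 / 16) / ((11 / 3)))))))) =95 / 413952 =0.00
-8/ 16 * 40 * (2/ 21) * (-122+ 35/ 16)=3195/ 14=228.21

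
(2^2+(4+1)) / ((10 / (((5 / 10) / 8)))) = 9 / 160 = 0.06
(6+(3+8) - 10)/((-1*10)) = -7/10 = -0.70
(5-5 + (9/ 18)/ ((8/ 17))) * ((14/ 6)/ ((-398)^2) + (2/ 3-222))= -235.17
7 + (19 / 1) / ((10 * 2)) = 159 / 20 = 7.95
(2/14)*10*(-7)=-10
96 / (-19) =-96 / 19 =-5.05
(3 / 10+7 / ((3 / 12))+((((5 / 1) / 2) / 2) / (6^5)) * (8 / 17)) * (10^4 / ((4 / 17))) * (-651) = -782992342.98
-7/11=-0.64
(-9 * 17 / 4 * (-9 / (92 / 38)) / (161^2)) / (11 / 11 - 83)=-26163 / 391096048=-0.00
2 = 2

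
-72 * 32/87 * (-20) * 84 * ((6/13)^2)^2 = 1672151040/828269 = 2018.85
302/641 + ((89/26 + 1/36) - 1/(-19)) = 22654457/5699772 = 3.97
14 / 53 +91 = 4837 / 53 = 91.26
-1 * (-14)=14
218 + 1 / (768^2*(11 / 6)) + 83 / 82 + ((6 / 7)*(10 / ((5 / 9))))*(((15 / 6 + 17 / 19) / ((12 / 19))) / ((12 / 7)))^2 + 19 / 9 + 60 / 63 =347976515549 / 931037184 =373.75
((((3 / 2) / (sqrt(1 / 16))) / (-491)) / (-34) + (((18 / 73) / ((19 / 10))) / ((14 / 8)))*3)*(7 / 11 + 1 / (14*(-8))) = 13959334131 / 99842540336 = 0.14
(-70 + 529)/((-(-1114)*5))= 459/5570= 0.08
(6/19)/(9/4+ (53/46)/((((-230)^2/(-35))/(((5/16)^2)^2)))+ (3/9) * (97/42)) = 2411266572288/23058478463141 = 0.10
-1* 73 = -73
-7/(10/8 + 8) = -28/37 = -0.76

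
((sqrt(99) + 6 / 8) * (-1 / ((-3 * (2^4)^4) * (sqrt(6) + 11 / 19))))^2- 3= -862159708944478761 / 287386569696870400- 13354473 * sqrt(6) / 143693284848435200- 75449 * sqrt(66) / 17961660606054400 + 825607 * sqrt(11) / 35923321212108800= -3.00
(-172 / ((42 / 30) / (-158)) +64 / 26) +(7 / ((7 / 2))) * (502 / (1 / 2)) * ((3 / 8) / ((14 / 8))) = 1805820 / 91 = 19844.18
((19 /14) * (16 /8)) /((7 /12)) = 228 /49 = 4.65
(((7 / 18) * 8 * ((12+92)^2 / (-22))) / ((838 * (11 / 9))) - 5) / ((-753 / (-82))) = -0.71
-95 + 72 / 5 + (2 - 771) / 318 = -131999 / 1590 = -83.02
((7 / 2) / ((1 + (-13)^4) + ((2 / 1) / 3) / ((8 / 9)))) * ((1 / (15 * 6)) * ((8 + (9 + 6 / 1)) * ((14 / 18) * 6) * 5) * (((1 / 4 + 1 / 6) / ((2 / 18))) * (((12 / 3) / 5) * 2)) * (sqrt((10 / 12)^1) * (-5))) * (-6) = 22540 * sqrt(30) / 1028259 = 0.12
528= 528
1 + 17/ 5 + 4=42/ 5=8.40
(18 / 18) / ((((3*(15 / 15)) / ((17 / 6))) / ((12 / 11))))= 34 / 33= 1.03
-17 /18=-0.94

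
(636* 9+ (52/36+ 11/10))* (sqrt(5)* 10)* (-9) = -515389* sqrt(5) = -1152444.84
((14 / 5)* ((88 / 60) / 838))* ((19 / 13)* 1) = 2926 / 408525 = 0.01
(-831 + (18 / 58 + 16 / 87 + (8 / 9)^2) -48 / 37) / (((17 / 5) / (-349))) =7413768610 / 86913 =85301.03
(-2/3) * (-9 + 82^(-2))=60515/10086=6.00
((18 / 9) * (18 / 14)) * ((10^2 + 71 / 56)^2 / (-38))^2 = 9308529910602729 / 49703542784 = 187281.01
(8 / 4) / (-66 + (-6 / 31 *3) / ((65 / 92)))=-2015 / 67323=-0.03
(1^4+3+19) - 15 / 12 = 87 / 4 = 21.75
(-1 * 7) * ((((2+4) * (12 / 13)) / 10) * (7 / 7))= -252 / 65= -3.88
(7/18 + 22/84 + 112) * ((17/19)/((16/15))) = 603245/6384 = 94.49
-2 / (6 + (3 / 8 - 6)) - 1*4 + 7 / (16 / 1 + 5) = -9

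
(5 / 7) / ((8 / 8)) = 5 / 7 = 0.71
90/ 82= 45/ 41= 1.10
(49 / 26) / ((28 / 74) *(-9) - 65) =-0.03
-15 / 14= -1.07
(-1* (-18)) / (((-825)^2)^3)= 2 / 35033310791015625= 0.00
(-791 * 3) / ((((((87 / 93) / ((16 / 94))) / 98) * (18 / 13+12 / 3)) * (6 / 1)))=-8925644 / 6815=-1309.71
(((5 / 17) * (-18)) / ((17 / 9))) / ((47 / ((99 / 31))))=-80190 / 421073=-0.19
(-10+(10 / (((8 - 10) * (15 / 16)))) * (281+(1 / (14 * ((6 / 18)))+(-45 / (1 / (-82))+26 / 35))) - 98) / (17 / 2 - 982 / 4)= 89.84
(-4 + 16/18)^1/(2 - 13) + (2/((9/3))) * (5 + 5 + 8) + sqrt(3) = 14.01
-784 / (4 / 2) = -392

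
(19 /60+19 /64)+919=882829 /960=919.61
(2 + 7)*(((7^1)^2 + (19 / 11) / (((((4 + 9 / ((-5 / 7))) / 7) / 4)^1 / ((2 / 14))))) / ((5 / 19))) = 3898287 / 2365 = 1648.32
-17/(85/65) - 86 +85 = -14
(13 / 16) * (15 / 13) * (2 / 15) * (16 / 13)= 2 / 13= 0.15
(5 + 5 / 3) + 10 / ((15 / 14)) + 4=20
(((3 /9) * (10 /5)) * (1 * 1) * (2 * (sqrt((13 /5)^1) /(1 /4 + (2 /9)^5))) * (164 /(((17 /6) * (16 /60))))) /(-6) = -38736144 * sqrt(65) /1006009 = -310.44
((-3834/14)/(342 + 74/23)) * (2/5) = -44091/138950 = -0.32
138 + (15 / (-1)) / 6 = 135.50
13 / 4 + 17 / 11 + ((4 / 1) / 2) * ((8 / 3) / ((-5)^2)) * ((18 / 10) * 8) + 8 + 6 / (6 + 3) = 272813 / 16500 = 16.53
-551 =-551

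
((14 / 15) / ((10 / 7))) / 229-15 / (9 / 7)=-200326 / 17175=-11.66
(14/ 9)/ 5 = 14/ 45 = 0.31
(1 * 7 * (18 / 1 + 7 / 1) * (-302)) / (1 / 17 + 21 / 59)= -26504275 / 208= -127424.40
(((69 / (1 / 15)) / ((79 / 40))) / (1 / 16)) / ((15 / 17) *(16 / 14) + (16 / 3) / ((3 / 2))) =88678800 / 48269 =1837.18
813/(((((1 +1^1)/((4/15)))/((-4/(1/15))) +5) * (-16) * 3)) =-271/78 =-3.47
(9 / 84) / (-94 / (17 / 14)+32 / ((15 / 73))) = 765 / 559216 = 0.00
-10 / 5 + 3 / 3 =-1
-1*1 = -1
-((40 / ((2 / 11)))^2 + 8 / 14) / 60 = -806.68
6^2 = 36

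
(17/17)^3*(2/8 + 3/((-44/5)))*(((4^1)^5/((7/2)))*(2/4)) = -1024/77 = -13.30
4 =4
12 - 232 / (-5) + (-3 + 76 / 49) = 13953 / 245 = 56.95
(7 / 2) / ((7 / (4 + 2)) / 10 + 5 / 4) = 105 / 41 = 2.56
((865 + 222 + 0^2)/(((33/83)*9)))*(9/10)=90221/330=273.40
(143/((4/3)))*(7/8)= 3003/32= 93.84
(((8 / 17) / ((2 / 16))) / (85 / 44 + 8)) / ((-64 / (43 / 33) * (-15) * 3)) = 172 / 1002915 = 0.00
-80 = -80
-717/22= -32.59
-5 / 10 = -1 / 2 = -0.50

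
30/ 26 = 1.15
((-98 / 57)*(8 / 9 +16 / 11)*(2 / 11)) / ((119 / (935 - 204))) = -279328 / 62073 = -4.50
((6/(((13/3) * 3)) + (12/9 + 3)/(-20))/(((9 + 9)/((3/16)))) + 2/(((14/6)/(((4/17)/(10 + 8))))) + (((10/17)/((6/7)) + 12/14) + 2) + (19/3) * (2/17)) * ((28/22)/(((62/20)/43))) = 1648462147/21703968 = 75.95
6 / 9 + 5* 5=77 / 3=25.67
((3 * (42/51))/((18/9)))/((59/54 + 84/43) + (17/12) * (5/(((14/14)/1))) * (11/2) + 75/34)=195048/6980629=0.03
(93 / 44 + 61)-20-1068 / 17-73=-69347 / 748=-92.71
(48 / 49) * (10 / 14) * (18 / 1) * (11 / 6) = 7920 / 343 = 23.09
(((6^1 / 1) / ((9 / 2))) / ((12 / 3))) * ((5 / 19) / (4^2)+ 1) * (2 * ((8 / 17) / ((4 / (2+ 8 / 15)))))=103 / 510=0.20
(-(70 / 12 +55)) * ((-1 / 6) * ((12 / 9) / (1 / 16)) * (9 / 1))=5840 / 3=1946.67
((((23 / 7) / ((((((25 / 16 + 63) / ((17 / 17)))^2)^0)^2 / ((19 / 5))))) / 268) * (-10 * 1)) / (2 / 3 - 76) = 1311 / 211988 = 0.01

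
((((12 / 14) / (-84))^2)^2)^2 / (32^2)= 1 / 8711813351237484544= 0.00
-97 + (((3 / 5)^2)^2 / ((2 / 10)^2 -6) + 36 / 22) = -3908416 / 40975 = -95.39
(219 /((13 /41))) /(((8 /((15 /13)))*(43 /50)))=3367125 /29068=115.84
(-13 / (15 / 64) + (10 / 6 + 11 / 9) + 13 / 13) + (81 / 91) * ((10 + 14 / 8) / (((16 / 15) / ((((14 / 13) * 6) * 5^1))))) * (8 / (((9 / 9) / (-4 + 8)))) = 76699501 / 7605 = 10085.40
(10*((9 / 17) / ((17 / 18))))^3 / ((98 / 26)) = 46.73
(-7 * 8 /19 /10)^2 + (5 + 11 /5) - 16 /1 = -78636 /9025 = -8.71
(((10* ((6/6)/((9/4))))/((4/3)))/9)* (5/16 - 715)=-264.70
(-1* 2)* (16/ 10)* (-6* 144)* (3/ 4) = 10368/ 5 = 2073.60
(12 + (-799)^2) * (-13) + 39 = -8299330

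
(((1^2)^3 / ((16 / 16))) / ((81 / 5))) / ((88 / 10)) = 25 / 3564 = 0.01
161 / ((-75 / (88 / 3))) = -14168 / 225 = -62.97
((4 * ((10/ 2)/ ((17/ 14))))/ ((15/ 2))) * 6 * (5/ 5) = 224/ 17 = 13.18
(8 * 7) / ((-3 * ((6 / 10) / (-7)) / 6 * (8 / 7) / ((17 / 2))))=29155 / 3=9718.33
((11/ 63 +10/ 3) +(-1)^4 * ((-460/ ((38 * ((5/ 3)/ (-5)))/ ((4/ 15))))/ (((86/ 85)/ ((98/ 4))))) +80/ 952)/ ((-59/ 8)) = -32.28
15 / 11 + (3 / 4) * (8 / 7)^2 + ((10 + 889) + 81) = 982.34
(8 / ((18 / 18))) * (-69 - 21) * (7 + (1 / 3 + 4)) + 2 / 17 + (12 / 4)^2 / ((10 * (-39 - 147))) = -86005211 / 10540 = -8159.89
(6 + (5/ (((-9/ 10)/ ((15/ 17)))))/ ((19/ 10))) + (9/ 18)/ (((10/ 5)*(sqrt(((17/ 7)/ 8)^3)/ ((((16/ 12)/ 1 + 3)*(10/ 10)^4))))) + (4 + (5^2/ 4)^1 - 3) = 364*sqrt(238)/ 867 + 41357/ 3876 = 17.15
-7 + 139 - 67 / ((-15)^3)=445567 / 3375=132.02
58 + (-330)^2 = 108958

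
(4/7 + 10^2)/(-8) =-88/7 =-12.57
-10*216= -2160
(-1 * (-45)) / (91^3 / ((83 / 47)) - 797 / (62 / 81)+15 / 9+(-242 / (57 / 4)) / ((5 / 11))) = 21999150 / 208084577899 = 0.00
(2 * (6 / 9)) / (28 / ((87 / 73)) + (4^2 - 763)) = -116 / 62945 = -0.00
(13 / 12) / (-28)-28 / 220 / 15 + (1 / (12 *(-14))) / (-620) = -270203 / 5728800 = -0.05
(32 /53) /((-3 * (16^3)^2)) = -1 /83361792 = -0.00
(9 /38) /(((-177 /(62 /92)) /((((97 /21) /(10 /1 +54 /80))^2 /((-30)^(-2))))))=-35001480000 /230348441743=-0.15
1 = 1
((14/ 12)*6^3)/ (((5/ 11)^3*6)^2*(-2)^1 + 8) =111608343/ 3261872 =34.22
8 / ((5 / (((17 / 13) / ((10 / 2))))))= 136 / 325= 0.42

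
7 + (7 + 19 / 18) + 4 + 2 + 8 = 523 / 18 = 29.06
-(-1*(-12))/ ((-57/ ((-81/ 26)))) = -162/ 247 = -0.66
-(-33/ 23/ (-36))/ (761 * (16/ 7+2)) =-77/ 6301080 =-0.00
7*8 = 56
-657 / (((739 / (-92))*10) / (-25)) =-204.48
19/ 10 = 1.90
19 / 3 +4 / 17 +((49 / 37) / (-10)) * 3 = 116453 / 18870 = 6.17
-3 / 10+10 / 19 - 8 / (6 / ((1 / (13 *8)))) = 791 / 3705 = 0.21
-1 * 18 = -18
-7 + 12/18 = -19/3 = -6.33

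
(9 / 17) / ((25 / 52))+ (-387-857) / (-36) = 136387 / 3825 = 35.66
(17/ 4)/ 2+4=6.12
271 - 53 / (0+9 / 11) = 1856 / 9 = 206.22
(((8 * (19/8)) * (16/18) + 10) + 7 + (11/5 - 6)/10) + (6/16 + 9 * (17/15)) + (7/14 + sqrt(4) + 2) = 87451/1800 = 48.58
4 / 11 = 0.36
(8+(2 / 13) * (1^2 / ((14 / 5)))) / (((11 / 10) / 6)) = 43.94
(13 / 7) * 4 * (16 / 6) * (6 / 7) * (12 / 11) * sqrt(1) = 9984 / 539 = 18.52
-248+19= -229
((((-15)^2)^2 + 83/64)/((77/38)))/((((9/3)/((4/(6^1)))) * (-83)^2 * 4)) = 799501/3968064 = 0.20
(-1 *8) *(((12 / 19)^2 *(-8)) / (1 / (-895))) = -8248320 / 361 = -22848.53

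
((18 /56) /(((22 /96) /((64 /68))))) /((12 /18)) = 1.98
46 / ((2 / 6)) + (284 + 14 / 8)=1695 / 4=423.75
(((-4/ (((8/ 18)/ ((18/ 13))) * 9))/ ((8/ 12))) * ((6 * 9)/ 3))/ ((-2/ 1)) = 243/ 13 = 18.69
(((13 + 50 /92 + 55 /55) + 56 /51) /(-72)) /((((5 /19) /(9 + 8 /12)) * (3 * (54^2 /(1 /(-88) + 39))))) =-13874240059 /390097534464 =-0.04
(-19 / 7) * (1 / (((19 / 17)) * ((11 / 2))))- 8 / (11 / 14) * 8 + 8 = -5690 / 77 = -73.90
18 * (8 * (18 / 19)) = 2592 / 19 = 136.42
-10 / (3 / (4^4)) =-2560 / 3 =-853.33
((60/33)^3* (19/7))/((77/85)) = 12920000/717409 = 18.01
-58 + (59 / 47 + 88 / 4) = -1633 / 47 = -34.74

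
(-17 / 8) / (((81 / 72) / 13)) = -221 / 9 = -24.56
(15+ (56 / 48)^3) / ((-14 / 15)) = -17915 / 1008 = -17.77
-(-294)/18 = 49/3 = 16.33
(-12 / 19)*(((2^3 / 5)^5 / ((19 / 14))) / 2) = -2752512 / 1128125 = -2.44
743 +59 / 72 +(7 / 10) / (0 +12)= 66949 / 90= 743.88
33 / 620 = 0.05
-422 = -422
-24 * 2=-48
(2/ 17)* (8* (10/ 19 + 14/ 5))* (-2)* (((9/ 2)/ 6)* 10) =-15168/ 323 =-46.96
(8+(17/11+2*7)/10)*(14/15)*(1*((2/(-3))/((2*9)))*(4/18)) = -14714/200475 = -0.07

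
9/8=1.12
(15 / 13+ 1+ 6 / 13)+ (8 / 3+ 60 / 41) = 10786 / 1599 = 6.75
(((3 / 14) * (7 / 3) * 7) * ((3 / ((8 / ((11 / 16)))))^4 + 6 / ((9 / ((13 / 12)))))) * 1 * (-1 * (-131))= 1609796941501 / 4831838208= 333.16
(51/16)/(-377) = -51/6032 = -0.01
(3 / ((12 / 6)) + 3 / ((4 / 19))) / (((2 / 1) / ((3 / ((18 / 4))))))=5.25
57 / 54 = 19 / 18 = 1.06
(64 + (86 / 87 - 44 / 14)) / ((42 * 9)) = 18832 / 115101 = 0.16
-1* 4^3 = -64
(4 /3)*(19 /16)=19 /12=1.58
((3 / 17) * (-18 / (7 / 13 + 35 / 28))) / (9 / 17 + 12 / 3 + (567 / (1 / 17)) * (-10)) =936 / 50795143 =0.00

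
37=37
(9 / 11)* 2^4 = 144 / 11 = 13.09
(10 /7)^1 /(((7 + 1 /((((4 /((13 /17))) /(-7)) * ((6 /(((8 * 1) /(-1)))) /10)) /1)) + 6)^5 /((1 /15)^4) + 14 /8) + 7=1179722063568070308193 /168531723366842846479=7.00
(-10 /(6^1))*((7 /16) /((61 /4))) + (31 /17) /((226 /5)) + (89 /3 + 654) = 320447473 /468724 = 683.66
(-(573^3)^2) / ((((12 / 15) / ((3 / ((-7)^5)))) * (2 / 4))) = 530907659291329335 / 33614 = 15794242258919.78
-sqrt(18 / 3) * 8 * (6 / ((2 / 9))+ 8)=-280 * sqrt(6)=-685.86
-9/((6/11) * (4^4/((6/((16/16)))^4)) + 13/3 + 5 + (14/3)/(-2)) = -2673/2111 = -1.27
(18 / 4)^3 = 729 / 8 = 91.12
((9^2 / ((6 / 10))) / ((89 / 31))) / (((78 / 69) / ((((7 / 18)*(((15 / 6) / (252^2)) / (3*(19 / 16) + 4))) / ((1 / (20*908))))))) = 1.53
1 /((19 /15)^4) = 50625 /130321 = 0.39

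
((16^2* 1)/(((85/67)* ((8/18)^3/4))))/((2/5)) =390744/17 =22984.94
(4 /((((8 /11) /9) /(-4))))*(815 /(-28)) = 80685 /14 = 5763.21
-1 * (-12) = 12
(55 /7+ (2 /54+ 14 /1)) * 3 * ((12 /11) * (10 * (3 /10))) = 16552 /77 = 214.96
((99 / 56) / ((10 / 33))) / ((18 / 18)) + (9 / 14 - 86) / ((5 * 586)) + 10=2593251 / 164080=15.80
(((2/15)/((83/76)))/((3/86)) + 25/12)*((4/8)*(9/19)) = 1.32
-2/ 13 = -0.15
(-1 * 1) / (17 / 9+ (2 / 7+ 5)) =-63 / 452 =-0.14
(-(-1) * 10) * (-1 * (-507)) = 5070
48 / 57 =16 / 19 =0.84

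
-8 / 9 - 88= -800 / 9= -88.89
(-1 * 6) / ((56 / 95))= -285 / 28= -10.18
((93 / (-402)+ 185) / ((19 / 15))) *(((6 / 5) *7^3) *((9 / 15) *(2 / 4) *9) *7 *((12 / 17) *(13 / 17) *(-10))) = -2253492576972 / 367897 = -6125335.56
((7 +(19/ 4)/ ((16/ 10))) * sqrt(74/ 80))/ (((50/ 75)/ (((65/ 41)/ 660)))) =377 * sqrt(370)/ 209920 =0.03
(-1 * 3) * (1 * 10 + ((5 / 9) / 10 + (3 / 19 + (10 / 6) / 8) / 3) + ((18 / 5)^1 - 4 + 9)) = -42813 / 760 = -56.33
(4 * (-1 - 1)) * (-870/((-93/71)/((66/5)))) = -2174304/31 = -70138.84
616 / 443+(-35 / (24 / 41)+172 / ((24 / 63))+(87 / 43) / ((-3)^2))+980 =209283539 / 152392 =1373.32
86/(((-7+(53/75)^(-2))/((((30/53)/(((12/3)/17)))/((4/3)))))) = -1743435/56152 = -31.05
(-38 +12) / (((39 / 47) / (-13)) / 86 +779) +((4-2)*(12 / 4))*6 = 113248648 / 3148715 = 35.97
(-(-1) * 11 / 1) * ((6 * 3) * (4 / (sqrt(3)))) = 264 * sqrt(3) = 457.26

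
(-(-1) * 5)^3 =125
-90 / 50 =-9 / 5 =-1.80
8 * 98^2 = 76832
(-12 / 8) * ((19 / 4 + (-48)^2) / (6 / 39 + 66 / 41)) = -1963.67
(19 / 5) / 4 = 0.95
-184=-184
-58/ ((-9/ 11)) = 638/ 9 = 70.89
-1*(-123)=123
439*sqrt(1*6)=439*sqrt(6)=1075.33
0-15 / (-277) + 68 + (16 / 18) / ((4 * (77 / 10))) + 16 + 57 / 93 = 504007688 / 5950791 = 84.70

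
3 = 3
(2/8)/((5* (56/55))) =11/224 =0.05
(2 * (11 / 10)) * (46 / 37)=2.74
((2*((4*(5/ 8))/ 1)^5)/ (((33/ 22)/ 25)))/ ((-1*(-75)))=3125/ 72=43.40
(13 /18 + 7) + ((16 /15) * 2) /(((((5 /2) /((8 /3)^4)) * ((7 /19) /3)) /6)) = 19995919 /9450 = 2115.97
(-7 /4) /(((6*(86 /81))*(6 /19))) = -1197 /1376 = -0.87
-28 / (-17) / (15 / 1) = 0.11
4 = 4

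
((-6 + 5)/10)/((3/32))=-16/15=-1.07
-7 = -7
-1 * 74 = -74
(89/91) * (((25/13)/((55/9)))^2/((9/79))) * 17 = 26893575/1860859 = 14.45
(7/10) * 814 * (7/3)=19943/15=1329.53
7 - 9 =-2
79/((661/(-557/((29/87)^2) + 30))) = -393657/661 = -595.55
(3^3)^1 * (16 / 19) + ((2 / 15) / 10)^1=22.75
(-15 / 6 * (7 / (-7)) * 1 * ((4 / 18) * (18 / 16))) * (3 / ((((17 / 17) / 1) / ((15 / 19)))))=225 / 152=1.48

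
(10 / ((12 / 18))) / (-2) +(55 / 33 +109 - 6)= 583 / 6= 97.17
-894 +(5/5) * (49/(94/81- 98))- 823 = -13472117/7844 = -1717.51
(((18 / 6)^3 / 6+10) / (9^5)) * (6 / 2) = 0.00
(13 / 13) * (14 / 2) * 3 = 21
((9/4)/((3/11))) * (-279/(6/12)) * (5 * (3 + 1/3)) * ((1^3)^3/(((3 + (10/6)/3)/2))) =-690525/16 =-43157.81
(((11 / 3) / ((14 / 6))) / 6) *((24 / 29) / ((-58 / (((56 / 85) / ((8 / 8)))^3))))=-551936 / 516479125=-0.00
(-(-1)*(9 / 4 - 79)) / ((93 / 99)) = -10131 / 124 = -81.70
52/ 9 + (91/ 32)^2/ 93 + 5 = 3104011/ 285696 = 10.86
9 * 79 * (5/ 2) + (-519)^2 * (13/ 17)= 7063821/ 34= 207759.44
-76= -76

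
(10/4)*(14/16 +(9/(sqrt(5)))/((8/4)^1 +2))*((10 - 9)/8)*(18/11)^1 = 315/704 +81*sqrt(5)/352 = 0.96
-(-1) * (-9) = -9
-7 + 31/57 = -368/57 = -6.46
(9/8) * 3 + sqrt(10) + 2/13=sqrt(10) + 367/104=6.69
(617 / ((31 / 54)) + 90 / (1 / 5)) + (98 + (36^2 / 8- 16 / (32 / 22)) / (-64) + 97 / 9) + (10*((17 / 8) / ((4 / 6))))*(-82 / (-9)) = 34312255 / 17856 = 1921.61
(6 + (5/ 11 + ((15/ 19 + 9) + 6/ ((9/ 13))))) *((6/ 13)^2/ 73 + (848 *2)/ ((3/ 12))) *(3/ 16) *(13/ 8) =51490.41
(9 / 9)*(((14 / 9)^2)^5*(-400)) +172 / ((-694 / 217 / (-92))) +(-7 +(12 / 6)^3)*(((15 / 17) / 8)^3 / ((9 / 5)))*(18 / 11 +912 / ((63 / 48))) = -3308366946164414071301201 / 117174207209445695232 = -28234.60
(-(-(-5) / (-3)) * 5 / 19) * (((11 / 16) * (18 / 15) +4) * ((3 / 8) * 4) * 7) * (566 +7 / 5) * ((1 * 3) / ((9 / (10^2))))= 95819675 / 228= 420261.73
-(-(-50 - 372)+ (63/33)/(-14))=-9281/22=-421.86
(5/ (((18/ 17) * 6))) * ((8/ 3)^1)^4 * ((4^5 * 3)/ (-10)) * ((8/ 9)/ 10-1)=365428736/ 32805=11139.42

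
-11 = -11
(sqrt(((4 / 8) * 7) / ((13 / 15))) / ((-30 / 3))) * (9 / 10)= -9 * sqrt(2730) / 2600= -0.18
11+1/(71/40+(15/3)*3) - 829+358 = -308620/671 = -459.94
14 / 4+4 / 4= 9 / 2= 4.50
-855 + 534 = -321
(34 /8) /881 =17 /3524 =0.00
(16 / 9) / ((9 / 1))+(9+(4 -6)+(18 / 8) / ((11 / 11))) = 3061 / 324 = 9.45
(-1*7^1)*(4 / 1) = -28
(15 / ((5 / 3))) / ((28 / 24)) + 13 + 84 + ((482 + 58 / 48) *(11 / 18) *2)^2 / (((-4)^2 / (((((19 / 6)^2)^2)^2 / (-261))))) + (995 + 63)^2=629758146445084909433 / 2290741244854272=274914.57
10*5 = 50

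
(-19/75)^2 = 361/5625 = 0.06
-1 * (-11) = 11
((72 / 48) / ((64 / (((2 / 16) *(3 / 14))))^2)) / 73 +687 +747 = 10757169217563 / 7501512704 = 1434.00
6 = 6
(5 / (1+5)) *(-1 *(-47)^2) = -11045 / 6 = -1840.83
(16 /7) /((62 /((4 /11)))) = 32 /2387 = 0.01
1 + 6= 7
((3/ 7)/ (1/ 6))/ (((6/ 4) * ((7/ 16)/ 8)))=1536/ 49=31.35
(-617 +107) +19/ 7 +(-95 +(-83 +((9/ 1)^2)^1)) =-4230/ 7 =-604.29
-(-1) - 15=-14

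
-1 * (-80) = 80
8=8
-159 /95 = -1.67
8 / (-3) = -8 / 3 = -2.67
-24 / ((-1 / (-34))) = -816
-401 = -401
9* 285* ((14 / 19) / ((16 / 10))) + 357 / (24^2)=226919 / 192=1181.87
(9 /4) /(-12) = -3 /16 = -0.19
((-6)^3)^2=46656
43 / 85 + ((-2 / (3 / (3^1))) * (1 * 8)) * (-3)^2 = -12197 / 85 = -143.49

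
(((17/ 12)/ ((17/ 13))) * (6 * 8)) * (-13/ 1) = -676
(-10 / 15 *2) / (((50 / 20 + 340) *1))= -8 / 2055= -0.00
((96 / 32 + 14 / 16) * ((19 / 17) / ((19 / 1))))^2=961 / 18496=0.05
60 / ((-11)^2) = 0.50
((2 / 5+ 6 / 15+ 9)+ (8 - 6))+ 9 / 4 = 281 / 20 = 14.05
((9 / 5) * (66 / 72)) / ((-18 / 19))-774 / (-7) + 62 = 143497 / 840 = 170.83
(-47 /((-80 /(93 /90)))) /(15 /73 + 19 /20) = 106361 /202440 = 0.53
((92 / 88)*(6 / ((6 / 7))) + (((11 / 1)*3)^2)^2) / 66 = 26090423 / 1452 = 17968.61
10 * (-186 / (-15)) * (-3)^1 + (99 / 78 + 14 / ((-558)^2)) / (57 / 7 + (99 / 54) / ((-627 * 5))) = -4074834125872 / 10958447331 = -371.84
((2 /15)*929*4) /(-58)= -3716 /435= -8.54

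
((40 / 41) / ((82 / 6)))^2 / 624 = 0.00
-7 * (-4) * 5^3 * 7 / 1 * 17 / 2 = 208250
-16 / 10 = -8 / 5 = -1.60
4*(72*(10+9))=5472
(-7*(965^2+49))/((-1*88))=74078.61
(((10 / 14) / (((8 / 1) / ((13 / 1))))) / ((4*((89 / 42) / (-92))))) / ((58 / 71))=-318435 / 20648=-15.42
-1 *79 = -79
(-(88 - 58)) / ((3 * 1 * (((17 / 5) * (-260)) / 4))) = 10 / 221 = 0.05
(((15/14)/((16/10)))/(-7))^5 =-0.00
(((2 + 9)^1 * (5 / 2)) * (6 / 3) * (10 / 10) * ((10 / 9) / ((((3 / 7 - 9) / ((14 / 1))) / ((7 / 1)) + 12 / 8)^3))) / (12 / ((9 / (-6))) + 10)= 88777935400 / 8188678881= 10.84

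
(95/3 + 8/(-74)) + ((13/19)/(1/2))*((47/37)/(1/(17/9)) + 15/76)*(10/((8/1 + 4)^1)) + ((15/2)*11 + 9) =181790597/1442556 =126.02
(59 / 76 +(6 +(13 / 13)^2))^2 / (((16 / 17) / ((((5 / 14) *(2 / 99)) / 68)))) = 194045 / 28464128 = 0.01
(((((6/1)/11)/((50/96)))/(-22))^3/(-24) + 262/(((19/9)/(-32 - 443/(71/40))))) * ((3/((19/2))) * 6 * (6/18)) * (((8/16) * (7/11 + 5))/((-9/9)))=485421626006097567552/7804307498453125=62199.19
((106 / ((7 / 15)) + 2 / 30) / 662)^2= 569156449 / 4831640100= 0.12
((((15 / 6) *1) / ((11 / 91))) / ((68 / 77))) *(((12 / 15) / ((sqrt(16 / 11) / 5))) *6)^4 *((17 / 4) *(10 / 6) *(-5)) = -130067437.50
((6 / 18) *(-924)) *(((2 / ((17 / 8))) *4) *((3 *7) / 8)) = -51744 / 17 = -3043.76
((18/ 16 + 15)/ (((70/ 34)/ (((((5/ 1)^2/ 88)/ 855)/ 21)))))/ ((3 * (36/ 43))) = 31433/ 637072128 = 0.00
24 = 24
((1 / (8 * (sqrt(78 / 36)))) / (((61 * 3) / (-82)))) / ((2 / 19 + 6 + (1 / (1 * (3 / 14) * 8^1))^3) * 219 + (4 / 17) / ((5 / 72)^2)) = -15891600 * sqrt(78) / 5271882959837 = -0.00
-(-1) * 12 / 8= 3 / 2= 1.50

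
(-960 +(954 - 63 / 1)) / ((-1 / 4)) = 276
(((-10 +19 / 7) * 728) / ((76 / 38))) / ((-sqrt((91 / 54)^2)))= 11016 / 7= 1573.71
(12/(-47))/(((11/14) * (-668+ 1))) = 168/344839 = 0.00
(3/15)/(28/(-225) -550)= -45/123778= -0.00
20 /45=4 /9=0.44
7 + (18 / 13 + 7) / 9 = 928 / 117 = 7.93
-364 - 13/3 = -1105/3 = -368.33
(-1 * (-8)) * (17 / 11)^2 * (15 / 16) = 4335 / 242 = 17.91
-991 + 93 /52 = -51439 /52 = -989.21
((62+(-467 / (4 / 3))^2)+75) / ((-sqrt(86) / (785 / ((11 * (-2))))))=1542519505 * sqrt(86) / 30272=472540.22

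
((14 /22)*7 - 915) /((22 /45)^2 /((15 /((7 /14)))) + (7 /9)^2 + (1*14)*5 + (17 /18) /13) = -12.88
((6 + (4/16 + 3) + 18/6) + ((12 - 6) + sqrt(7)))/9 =sqrt(7)/9 + 73/36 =2.32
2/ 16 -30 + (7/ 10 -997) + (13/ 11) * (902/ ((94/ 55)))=-756609/ 1880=-402.45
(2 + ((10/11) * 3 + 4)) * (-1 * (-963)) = 92448/11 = 8404.36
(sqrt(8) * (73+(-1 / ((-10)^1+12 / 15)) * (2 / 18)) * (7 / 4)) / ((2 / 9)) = 211589 * sqrt(2) / 184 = 1626.26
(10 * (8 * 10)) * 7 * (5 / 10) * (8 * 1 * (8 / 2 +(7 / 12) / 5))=276640 / 3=92213.33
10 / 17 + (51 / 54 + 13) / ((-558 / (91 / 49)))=647609 / 1195236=0.54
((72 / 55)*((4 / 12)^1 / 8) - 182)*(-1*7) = 70049 / 55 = 1273.62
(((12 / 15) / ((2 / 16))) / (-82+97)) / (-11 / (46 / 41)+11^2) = 1472 / 383625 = 0.00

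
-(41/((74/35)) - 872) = 63093/74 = 852.61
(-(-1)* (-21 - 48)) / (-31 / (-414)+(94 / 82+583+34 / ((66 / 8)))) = -12883266 / 109851769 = -0.12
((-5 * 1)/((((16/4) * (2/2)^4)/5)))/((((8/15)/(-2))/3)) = 1125/16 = 70.31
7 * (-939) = -6573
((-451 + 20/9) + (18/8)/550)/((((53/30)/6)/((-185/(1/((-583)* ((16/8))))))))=-328771603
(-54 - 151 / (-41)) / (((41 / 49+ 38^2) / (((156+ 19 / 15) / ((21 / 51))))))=-579127423 / 43540155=-13.30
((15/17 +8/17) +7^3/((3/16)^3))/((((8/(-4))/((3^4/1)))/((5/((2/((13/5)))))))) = -13698404.16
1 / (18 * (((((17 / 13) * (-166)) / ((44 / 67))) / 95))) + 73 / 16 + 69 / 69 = 75506777 / 13613328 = 5.55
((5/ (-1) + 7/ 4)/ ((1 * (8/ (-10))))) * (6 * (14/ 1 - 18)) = -97.50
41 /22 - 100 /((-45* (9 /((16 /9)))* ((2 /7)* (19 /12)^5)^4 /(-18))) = 1.74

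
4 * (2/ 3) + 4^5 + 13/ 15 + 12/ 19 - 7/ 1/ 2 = 584059/ 570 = 1024.66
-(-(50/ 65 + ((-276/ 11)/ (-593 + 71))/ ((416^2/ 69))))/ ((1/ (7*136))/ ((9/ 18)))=2526747111/ 6900608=366.16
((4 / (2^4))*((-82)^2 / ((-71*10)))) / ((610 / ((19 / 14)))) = -0.01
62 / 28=31 / 14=2.21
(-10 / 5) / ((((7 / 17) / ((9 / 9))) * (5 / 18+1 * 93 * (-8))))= 612 / 93709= 0.01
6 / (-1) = -6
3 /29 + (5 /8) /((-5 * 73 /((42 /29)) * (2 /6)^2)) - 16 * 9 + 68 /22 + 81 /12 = -6244547 /46574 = -134.08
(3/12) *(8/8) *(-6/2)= -0.75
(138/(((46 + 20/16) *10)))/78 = 46/12285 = 0.00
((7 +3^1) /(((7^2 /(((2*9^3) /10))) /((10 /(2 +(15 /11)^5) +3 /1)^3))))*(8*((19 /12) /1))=43129622339076755817972 /1264887389776078333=34097.60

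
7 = 7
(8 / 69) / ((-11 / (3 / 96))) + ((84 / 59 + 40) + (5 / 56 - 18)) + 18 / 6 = 66486815 / 2507736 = 26.51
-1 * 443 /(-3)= 443 /3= 147.67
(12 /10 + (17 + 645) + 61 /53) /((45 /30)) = 352106 /795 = 442.90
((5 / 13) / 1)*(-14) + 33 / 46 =-4.67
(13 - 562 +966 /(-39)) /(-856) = 7459 /11128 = 0.67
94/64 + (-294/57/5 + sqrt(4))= 2.44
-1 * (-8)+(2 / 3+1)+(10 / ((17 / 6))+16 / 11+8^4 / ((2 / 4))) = 4603931 / 561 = 8206.65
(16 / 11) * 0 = 0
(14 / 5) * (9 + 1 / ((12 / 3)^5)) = 64519 / 2560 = 25.20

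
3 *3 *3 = 27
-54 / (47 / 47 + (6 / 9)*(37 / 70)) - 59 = -7024 / 71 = -98.93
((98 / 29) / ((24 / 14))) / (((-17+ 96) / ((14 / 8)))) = 2401 / 54984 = 0.04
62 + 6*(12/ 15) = 334/ 5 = 66.80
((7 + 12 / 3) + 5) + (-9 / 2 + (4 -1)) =14.50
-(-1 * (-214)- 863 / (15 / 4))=242 / 15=16.13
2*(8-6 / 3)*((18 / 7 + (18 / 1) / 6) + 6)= 972 / 7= 138.86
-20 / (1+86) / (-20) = 1 / 87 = 0.01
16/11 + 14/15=394/165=2.39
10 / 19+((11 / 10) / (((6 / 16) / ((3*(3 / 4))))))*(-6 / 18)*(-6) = 1304 / 95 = 13.73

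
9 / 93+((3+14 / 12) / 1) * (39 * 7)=70531 / 62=1137.60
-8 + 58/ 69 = -494/ 69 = -7.16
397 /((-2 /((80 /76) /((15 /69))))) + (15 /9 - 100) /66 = -3621481 /3762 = -962.65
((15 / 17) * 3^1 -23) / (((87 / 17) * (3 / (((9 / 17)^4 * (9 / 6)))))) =-378351 / 2422109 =-0.16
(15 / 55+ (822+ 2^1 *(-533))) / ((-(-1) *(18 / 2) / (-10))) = 26810 / 99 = 270.81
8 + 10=18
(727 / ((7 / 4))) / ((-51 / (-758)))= 2204264 / 357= 6174.41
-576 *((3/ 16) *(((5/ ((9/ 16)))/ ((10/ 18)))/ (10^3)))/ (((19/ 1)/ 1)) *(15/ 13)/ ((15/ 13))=-216/ 2375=-0.09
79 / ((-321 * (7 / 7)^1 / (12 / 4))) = -79 / 107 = -0.74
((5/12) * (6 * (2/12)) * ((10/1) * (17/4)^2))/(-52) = -7225/4992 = -1.45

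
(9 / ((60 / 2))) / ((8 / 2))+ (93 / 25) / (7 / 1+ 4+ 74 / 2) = 0.15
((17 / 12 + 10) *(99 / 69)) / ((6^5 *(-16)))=-1507 / 11446272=-0.00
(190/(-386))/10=-19/386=-0.05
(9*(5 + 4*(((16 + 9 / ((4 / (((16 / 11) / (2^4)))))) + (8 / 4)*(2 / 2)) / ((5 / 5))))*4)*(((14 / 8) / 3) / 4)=4494 / 11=408.55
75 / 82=0.91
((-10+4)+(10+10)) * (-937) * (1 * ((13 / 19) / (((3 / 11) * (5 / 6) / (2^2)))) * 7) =-105048944 / 95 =-1105778.36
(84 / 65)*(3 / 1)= 252 / 65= 3.88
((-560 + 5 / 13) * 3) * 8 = -174600 / 13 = -13430.77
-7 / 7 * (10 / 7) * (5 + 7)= -120 / 7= -17.14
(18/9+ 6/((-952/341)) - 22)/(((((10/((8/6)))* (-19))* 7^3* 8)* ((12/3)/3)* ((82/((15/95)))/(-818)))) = -12936261/193322373440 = -0.00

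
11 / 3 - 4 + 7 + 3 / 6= 43 / 6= 7.17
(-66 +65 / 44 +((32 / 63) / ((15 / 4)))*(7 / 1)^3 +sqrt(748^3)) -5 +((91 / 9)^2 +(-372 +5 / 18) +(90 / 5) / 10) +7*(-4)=-1136029 / 3564 +1496*sqrt(187)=20138.74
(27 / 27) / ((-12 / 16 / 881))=-3524 / 3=-1174.67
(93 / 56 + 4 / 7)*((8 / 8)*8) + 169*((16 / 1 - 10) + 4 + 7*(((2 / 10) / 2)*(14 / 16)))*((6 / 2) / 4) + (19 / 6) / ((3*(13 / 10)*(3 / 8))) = 1073340851 / 786240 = 1365.16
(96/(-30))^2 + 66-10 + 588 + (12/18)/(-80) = 392539/600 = 654.23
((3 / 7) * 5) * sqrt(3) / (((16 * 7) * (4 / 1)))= 15 * sqrt(3) / 3136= 0.01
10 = 10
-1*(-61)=61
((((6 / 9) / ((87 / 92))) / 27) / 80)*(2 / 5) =23 / 176175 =0.00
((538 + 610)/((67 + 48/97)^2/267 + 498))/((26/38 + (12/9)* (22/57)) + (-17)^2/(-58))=-28603601698392/48560285631287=-0.59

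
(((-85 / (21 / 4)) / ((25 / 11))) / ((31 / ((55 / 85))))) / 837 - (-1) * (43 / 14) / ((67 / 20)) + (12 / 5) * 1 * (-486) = -212744000206 / 182537145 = -1165.48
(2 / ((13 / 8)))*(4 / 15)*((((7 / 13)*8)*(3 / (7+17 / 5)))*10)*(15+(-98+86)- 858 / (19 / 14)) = -107116800 / 41743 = -2566.10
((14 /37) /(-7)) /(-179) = 2 /6623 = 0.00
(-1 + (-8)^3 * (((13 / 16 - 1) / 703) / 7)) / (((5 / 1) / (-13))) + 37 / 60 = 934777 / 295260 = 3.17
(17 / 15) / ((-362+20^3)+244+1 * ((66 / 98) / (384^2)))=13647872 / 94916935735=0.00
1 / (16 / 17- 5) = -17 / 69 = -0.25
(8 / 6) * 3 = 4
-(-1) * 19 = 19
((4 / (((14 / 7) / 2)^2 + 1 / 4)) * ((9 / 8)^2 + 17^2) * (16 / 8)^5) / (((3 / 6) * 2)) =148616 / 5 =29723.20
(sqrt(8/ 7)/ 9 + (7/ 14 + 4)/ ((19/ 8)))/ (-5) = -36/ 95 - 2 * sqrt(14)/ 315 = -0.40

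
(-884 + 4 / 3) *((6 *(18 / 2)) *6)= -285984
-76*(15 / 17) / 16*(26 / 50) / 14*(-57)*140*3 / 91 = 9747 / 238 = 40.95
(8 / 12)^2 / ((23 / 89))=356 / 207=1.72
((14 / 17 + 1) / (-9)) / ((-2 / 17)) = 31 / 18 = 1.72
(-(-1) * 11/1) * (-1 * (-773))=8503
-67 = -67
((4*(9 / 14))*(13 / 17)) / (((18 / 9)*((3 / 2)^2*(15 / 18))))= 312 / 595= 0.52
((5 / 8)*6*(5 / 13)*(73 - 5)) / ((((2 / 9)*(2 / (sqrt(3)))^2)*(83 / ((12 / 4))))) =103275 / 8632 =11.96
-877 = -877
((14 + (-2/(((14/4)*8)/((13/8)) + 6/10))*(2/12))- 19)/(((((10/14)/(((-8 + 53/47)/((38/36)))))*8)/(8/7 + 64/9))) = 7712900/163419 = 47.20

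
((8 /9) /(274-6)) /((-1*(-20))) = 0.00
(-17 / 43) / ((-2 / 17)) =289 / 86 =3.36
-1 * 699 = -699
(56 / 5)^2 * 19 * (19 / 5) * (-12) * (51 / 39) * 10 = -461895168 / 325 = -1421215.90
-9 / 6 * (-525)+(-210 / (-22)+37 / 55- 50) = 747.72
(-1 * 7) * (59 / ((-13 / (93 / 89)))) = 38409 / 1157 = 33.20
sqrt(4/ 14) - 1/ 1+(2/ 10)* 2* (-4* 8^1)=-69/ 5+sqrt(14)/ 7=-13.27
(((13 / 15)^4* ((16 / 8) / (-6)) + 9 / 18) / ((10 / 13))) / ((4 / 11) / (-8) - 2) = -13549679 / 68343750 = -0.20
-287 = -287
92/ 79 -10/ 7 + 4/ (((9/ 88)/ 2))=387998/ 4977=77.96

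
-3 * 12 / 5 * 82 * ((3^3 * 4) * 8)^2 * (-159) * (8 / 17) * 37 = 103712875020288 / 85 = 1220151470826.92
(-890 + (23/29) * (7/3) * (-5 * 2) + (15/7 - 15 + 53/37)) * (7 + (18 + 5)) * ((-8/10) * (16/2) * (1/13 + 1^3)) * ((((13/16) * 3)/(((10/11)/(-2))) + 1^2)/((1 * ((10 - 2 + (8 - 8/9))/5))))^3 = -642359015541539253/1122819063808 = -572094.86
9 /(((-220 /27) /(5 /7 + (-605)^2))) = -31130487 /77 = -404292.04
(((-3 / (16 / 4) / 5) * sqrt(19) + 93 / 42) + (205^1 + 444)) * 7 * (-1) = -9117 / 2 + 21 * sqrt(19) / 20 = -4553.92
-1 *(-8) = 8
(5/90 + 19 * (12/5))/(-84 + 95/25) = -4109/7218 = -0.57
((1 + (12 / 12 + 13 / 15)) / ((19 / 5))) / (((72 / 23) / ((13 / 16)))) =12857 / 65664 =0.20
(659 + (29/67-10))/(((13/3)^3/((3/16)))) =440559/294398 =1.50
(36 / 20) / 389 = 9 / 1945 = 0.00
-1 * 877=-877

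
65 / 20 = 13 / 4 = 3.25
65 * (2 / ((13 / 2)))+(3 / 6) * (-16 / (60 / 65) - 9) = 41 / 6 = 6.83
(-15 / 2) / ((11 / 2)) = -15 / 11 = -1.36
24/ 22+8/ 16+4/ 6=149/ 66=2.26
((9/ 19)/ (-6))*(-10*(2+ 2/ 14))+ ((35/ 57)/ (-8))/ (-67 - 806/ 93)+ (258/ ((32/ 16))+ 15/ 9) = 95905511/ 724584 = 132.36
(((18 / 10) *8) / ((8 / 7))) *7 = 441 / 5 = 88.20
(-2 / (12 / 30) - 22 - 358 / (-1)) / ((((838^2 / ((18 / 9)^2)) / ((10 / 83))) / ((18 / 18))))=3310 / 14571563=0.00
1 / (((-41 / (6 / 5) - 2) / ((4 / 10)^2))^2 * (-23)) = -576 / 676904375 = -0.00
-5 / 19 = -0.26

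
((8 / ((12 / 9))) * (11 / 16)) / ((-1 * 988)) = -33 / 7904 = -0.00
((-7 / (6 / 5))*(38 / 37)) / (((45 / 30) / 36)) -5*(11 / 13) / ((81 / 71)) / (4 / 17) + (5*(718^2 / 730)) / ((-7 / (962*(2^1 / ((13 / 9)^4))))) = -3002673140116483 / 13458531996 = -223105.55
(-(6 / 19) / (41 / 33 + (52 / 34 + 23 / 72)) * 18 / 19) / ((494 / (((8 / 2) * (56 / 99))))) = -1645056 / 3711219707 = -0.00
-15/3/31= -5/31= -0.16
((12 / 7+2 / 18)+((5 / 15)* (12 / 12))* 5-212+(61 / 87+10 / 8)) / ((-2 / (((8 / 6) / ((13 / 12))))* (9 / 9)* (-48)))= -1509517 / 570024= -2.65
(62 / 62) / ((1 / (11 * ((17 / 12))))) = 187 / 12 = 15.58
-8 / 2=-4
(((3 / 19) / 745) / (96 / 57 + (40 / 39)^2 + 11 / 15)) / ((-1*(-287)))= 4563 / 21438075449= 0.00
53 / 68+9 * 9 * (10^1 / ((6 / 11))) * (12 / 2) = 605933 / 68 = 8910.78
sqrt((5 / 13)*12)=2*sqrt(195) / 13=2.15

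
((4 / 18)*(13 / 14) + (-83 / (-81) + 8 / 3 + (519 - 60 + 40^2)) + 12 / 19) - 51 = 21680978 / 10773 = 2012.53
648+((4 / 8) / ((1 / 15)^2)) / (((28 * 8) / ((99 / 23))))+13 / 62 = 207744253 / 319424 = 650.37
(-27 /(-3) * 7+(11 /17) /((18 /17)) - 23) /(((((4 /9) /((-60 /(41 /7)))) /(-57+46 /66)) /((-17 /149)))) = -404063905 /67199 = -6012.95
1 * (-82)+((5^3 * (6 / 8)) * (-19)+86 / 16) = -14863 / 8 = -1857.88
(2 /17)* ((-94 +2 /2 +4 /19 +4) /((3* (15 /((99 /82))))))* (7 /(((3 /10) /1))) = -259798 /39729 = -6.54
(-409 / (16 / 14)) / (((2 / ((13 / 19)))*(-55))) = 37219 / 16720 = 2.23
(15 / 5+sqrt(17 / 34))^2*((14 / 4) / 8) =21*sqrt(2) / 16+133 / 32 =6.01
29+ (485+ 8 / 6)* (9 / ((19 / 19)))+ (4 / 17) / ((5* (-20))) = 1872549 / 425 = 4406.00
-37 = -37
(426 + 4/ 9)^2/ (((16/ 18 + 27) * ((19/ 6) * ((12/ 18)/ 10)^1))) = 7752760/ 251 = 30887.49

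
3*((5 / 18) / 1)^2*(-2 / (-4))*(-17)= -425 / 216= -1.97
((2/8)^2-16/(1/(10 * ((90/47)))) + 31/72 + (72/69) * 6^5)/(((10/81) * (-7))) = -10939096647/1210720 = -9035.20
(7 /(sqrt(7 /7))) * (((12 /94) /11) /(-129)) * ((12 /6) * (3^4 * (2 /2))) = -2268 /22231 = -0.10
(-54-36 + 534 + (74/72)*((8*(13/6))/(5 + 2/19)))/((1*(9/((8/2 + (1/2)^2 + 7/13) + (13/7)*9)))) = 1069.14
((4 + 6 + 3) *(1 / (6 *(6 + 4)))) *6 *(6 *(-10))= -78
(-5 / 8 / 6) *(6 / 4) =-5 / 32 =-0.16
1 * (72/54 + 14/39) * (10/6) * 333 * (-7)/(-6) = 14245/13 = 1095.77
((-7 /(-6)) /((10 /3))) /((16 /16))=7 /20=0.35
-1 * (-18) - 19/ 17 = 287/ 17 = 16.88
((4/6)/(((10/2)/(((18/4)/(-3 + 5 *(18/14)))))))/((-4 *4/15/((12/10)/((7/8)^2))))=-9/35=-0.26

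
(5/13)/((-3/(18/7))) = -30/91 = -0.33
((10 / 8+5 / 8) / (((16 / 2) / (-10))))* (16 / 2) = -75 / 4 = -18.75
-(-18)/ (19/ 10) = 180/ 19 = 9.47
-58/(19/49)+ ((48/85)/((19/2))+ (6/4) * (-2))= -246319/1615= -152.52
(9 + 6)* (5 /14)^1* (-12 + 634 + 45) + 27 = 50403 /14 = 3600.21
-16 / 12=-4 / 3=-1.33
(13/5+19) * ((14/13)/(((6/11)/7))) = 298.52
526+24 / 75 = 13158 / 25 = 526.32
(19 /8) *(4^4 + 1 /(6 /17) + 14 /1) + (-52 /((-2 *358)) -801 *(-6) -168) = 45417757 /8592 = 5286.05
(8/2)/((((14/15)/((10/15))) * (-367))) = -20/2569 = -0.01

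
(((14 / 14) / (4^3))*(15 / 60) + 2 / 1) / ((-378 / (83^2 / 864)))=-130891 / 3096576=-0.04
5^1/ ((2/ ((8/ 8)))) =5/ 2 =2.50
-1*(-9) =9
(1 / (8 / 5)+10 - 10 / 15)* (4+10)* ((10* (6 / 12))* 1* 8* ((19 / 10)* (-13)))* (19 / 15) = -7851389 / 45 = -174475.31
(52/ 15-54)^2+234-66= 612364/ 225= 2721.62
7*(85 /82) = 595 /82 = 7.26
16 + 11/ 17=283/ 17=16.65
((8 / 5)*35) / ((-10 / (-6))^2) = 504 / 25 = 20.16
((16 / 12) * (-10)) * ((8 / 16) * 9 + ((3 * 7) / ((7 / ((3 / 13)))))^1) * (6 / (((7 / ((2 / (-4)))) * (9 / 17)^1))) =5100 / 91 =56.04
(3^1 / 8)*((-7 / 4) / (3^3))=-7 / 288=-0.02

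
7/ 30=0.23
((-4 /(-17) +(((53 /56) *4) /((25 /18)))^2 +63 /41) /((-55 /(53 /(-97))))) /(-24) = -2602427041 /683273456250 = -0.00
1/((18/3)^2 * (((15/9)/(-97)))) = -97/60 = -1.62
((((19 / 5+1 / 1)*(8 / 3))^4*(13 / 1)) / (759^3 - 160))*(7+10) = 3707764736 / 273278324375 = 0.01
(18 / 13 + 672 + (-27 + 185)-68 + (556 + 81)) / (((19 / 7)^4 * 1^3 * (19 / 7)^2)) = 2141800045 / 611596453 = 3.50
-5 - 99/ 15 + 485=2367/ 5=473.40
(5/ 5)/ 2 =1/ 2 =0.50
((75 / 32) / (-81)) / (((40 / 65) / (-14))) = 2275 / 3456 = 0.66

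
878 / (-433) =-878 / 433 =-2.03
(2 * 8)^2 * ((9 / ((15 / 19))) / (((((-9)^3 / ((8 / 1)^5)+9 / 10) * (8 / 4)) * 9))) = 4194304 / 22707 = 184.71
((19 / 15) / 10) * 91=1729 / 150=11.53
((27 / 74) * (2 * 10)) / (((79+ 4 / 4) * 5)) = 27 / 1480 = 0.02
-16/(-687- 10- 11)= 4/177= 0.02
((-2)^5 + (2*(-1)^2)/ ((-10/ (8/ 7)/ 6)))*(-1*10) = 2336/ 7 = 333.71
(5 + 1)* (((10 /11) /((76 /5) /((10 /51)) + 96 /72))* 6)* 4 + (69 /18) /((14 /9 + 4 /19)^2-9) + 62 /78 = 1.80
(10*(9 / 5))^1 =18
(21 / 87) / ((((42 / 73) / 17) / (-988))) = -613054 / 87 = -7046.60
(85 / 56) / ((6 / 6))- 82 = -4507 / 56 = -80.48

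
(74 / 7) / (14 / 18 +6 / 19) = 12654 / 1309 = 9.67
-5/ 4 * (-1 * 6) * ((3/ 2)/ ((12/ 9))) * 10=675/ 8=84.38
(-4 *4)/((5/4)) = -64/5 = -12.80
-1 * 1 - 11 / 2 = -13 / 2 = -6.50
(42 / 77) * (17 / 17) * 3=18 / 11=1.64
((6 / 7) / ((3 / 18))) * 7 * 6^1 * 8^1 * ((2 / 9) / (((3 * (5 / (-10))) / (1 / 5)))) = -256 / 5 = -51.20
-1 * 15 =-15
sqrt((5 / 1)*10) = 7.07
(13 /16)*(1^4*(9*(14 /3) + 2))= 143 /4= 35.75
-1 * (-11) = 11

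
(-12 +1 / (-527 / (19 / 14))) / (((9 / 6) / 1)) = -88555 / 11067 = -8.00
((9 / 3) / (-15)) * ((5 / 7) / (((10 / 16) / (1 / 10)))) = -0.02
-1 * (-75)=75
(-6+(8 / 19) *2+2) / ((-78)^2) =-5 / 9633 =-0.00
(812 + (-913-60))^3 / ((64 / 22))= -45906091 / 32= -1434565.34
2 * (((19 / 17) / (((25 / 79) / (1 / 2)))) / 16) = 1501 / 6800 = 0.22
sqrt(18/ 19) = 0.97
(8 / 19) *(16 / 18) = 64 / 171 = 0.37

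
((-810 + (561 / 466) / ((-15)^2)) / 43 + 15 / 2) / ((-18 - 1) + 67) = -8518969 / 36068400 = -0.24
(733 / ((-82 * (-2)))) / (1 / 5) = 3665 / 164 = 22.35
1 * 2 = 2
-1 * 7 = -7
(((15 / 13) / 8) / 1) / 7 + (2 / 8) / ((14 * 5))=11 / 455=0.02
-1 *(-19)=19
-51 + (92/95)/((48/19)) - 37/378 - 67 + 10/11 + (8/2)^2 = -100.81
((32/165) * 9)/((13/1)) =96/715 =0.13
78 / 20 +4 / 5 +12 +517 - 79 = 4547 / 10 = 454.70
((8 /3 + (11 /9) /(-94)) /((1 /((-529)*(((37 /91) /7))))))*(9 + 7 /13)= -2724365870 /3502863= -777.75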